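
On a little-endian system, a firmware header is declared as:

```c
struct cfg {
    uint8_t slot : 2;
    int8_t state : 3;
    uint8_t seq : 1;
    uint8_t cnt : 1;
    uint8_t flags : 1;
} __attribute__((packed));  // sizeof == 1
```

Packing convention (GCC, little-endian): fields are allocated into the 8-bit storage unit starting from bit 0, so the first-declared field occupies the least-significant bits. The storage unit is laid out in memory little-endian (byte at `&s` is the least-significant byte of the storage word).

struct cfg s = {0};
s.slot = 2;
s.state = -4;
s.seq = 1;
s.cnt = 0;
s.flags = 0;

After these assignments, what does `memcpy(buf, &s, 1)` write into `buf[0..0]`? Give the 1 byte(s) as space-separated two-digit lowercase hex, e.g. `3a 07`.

32

[0+:2] slot=2 & 0x3 = 0x2; word=0x02
[2+:3] state=-4 & 0x7 = 0x4; word=0x12
[5+:1] seq=1 & 0x1 = 0x1; word=0x32
[6+:1] cnt=0 & 0x1 = 0x0; word=0x32
[7+:1] flags=0 & 0x1 = 0x0; word=0x32
word = 0x32 → little-endian bytes:
  [0]=0x32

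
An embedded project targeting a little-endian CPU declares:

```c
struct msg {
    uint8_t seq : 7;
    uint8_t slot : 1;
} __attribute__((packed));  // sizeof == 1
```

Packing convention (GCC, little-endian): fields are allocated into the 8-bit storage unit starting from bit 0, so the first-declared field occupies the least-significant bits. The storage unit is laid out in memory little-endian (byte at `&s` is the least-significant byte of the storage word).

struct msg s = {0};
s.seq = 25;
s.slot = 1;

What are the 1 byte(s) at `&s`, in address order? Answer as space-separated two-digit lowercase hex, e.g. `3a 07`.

99

[0+:7] seq=25 & 0x7f = 0x19; word=0x19
[7+:1] slot=1 & 0x1 = 0x1; word=0x99
word = 0x99 → little-endian bytes:
  [0]=0x99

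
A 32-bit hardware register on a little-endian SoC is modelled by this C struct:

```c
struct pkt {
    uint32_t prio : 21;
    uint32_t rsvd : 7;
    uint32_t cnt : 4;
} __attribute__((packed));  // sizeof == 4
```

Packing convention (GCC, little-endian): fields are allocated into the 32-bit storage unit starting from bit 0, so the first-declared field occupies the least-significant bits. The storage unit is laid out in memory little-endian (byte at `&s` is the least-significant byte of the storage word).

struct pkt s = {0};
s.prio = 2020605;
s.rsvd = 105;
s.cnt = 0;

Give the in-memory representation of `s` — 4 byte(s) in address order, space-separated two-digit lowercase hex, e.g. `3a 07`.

fd d4 3e 0d

prio:21 = 2020605 → 0x1ed4fd << 0 → word 0x001ed4fd
rsvd:7 = 105 → 0x69 << 21 → word 0x0d3ed4fd
cnt:4 = 0 → 0x0 << 28 → word 0x0d3ed4fd
word = 0x0d3ed4fd → little-endian bytes:
  [0]=0xfd  [1]=0xd4  [2]=0x3e  [3]=0x0d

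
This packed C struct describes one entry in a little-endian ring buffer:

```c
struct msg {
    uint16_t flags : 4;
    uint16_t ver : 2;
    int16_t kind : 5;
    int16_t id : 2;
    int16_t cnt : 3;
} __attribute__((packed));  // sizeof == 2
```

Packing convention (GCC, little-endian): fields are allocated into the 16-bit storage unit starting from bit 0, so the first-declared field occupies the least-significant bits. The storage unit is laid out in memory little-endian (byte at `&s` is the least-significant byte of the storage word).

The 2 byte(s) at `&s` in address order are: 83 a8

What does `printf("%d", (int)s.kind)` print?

2

[0]=0x83 [1]=0xa8 (little-endian) → word 0xa883
flags [0+:4] = (word>>0) & 0xf = 3
ver [4+:2] = (word>>4) & 0x3 = 0
kind [6+:5] = (word>>6) & 0x1f = 2  ←
id [11+:2] = (word>>11) & 0x3 = 1
cnt [13+:3] = (word>>13) & 0x7 = 5
kind signed 5b, MSB=0: value = 2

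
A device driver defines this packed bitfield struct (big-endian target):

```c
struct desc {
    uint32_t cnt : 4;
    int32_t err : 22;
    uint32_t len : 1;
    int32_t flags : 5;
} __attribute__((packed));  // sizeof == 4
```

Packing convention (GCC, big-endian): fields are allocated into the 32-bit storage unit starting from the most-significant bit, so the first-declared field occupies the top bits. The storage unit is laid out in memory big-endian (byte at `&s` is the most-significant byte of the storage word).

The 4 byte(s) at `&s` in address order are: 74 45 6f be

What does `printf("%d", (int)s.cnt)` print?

7

[0]=0x74 [1]=0x45 [2]=0x6f [3]=0xbe (big-endian) → word 0x74456fbe
cnt [28+:4] = (word>>28) & 0xf = 7  ←
err [6+:22] = (word>>6) & 0x3fffff = 1119678
len [5+:1] = (word>>5) & 0x1 = 1
flags [0+:5] = (word>>0) & 0x1f = 30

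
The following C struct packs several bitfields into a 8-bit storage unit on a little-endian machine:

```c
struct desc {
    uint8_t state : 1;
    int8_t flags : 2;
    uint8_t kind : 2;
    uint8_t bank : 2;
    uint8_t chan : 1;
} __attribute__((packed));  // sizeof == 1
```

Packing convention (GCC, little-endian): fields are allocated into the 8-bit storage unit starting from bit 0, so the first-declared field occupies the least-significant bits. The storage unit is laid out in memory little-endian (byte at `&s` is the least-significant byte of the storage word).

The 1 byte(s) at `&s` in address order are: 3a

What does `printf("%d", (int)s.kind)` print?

[0]=0x3a (little-endian) → word 0x3a
state:1 @ bit 0 → (0x3a>>0)&0x1 = 0x0
flags:2 @ bit 1 → (0x3a>>1)&0x3 = 0x1
kind:2 @ bit 3 → (0x3a>>3)&0x3 = 0x3  ←
bank:2 @ bit 5 → (0x3a>>5)&0x3 = 0x1
chan:1 @ bit 7 → (0x3a>>7)&0x1 = 0x0

3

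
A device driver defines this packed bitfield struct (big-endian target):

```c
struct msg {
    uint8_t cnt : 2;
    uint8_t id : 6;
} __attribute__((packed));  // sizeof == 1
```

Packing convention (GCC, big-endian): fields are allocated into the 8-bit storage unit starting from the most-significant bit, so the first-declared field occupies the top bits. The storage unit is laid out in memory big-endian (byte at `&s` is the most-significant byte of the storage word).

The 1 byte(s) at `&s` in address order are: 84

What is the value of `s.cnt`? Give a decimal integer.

[0]=0x84 (big-endian) → word 0x84
cnt:2 @ bit 6 → (0x84>>6)&0x3 = 0x2  ←
id:6 @ bit 0 → (0x84>>0)&0x3f = 0x4

2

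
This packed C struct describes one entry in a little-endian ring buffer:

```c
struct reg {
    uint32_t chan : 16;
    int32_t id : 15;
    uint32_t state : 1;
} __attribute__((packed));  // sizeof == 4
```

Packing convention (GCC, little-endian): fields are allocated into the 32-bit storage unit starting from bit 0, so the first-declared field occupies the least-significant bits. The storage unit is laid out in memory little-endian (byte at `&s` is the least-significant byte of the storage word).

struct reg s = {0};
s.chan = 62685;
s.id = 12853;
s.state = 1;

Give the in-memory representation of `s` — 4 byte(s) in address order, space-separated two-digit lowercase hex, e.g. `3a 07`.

dd f4 35 b2

[0+:16] chan=62685 & 0xffff = 0xf4dd; word=0x0000f4dd
[16+:15] id=12853 & 0x7fff = 0x3235; word=0x3235f4dd
[31+:1] state=1 & 0x1 = 0x1; word=0xb235f4dd
word = 0xb235f4dd → little-endian bytes:
  [0]=0xdd  [1]=0xf4  [2]=0x35  [3]=0xb2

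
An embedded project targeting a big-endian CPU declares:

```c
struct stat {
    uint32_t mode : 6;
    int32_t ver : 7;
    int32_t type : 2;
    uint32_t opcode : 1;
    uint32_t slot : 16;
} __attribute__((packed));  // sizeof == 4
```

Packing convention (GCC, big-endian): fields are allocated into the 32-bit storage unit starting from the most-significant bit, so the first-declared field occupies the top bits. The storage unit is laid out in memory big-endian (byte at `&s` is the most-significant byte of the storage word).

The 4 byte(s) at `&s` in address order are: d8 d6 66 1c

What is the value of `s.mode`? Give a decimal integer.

[0]=0xd8 [1]=0xd6 [2]=0x66 [3]=0x1c (big-endian) → word 0xd8d6661c
mode [26+:6] = (word>>26) & 0x3f = 54  ←
ver [19+:7] = (word>>19) & 0x7f = 26
type [17+:2] = (word>>17) & 0x3 = 3
opcode [16+:1] = (word>>16) & 0x1 = 0
slot [0+:16] = (word>>0) & 0xffff = 26140

54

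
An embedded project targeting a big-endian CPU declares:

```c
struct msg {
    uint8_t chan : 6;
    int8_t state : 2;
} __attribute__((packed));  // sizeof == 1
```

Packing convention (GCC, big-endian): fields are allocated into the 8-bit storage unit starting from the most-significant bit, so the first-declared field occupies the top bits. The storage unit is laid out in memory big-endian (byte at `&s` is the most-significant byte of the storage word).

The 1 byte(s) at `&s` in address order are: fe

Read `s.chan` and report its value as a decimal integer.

[0]=0xfe (big-endian) → word 0xfe
chan [2+:6] = (word>>2) & 0x3f = 63  ←
state [0+:2] = (word>>0) & 0x3 = 2

63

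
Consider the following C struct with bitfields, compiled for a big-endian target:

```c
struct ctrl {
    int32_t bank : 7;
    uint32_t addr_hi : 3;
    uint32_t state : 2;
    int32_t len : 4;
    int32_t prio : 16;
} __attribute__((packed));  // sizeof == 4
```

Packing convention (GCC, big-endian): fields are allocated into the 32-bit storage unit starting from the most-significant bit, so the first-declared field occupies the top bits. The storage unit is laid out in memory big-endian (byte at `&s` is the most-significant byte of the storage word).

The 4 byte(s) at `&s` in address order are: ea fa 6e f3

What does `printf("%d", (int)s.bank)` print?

-11

[0]=0xea [1]=0xfa [2]=0x6e [3]=0xf3 (big-endian) → word 0xeafa6ef3
bank [25+:7] = (word>>25) & 0x7f = 117  ←
addr_hi [22+:3] = (word>>22) & 0x7 = 3
state [20+:2] = (word>>20) & 0x3 = 3
len [16+:4] = (word>>16) & 0xf = 10
prio [0+:16] = (word>>0) & 0xffff = 28403
bank signed 7b, MSB=1: 117 - 128 = -11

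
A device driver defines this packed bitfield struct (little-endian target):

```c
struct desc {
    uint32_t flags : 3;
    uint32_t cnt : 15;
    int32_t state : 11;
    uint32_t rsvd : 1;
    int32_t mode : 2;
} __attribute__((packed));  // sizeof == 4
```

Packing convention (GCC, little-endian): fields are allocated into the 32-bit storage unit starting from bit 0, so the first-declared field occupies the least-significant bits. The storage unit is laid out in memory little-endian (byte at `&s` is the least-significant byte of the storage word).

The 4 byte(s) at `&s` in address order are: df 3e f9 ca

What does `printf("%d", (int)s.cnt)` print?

[0]=0xdf [1]=0x3e [2]=0xf9 [3]=0xca (little-endian) → word 0xcaf93edf
flags:3 @ bit 0 → (0xcaf93edf>>0)&0x7 = 0x7
cnt:15 @ bit 3 → (0xcaf93edf>>3)&0x7fff = 0x27db  ←
state:11 @ bit 18 → (0xcaf93edf>>18)&0x7ff = 0x2be
rsvd:1 @ bit 29 → (0xcaf93edf>>29)&0x1 = 0x0
mode:2 @ bit 30 → (0xcaf93edf>>30)&0x3 = 0x3

10203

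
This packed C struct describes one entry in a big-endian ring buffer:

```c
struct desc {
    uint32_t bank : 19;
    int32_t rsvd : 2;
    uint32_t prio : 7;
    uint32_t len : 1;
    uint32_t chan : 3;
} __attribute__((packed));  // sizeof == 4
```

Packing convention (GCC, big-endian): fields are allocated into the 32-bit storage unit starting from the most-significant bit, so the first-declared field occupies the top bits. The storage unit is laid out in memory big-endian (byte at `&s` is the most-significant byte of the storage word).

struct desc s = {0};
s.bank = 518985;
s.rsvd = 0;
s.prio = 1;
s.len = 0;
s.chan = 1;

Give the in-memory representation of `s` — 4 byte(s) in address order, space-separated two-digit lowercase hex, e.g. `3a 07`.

bank:19 = 518985 → 0x7eb49 << 13 → word 0xfd692000
rsvd:2 = 0 → 0x0 << 11 → word 0xfd692000
prio:7 = 1 → 0x1 << 4 → word 0xfd692010
len:1 = 0 → 0x0 << 3 → word 0xfd692010
chan:3 = 1 → 0x1 << 0 → word 0xfd692011
word = 0xfd692011 → big-endian bytes:
  [0]=0xfd  [1]=0x69  [2]=0x20  [3]=0x11

fd 69 20 11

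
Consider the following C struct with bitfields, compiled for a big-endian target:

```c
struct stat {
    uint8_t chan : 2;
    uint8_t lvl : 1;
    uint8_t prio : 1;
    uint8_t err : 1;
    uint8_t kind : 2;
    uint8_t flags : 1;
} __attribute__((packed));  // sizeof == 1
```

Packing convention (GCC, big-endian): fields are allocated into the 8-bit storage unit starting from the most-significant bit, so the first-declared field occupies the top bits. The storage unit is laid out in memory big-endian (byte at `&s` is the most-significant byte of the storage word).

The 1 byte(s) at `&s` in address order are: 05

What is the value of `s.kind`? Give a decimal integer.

2

[0]=0x05 (big-endian) → word 0x05
chan:2 @ bit 6 → (0x05>>6)&0x3 = 0x0
lvl:1 @ bit 5 → (0x05>>5)&0x1 = 0x0
prio:1 @ bit 4 → (0x05>>4)&0x1 = 0x0
err:1 @ bit 3 → (0x05>>3)&0x1 = 0x0
kind:2 @ bit 1 → (0x05>>1)&0x3 = 0x2  ←
flags:1 @ bit 0 → (0x05>>0)&0x1 = 0x1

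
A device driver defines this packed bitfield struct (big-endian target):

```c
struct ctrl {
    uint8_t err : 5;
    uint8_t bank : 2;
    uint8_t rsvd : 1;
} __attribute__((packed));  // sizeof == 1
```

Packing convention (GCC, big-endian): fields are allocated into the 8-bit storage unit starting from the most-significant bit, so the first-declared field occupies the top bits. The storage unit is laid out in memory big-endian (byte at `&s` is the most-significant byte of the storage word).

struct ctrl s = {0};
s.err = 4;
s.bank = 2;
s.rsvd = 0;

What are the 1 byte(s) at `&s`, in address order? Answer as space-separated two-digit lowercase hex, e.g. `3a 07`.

24

[3+:5] err=4 & 0x1f = 0x4; word=0x20
[1+:2] bank=2 & 0x3 = 0x2; word=0x24
[0+:1] rsvd=0 & 0x1 = 0x0; word=0x24
word = 0x24 → big-endian bytes:
  [0]=0x24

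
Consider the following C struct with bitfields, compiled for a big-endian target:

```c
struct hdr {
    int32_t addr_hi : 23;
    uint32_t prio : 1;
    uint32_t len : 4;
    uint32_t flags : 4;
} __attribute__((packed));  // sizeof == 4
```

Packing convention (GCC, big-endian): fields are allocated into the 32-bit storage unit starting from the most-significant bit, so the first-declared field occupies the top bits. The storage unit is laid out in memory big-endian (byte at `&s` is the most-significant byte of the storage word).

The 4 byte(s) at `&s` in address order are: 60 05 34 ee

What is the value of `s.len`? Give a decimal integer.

[0]=0x60 [1]=0x05 [2]=0x34 [3]=0xee (big-endian) → word 0x600534ee
addr_hi [9+:23] = (word>>9) & 0x7fffff = 3146394
prio [8+:1] = (word>>8) & 0x1 = 0
len [4+:4] = (word>>4) & 0xf = 14  ←
flags [0+:4] = (word>>0) & 0xf = 14

14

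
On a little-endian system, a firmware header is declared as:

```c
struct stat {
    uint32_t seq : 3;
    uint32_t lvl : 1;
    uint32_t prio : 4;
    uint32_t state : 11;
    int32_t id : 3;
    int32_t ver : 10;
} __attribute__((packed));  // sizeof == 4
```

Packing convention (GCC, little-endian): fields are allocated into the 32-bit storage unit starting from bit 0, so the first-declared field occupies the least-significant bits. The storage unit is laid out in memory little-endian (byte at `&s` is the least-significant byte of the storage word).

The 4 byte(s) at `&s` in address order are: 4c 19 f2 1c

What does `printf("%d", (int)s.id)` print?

[0]=0x4c [1]=0x19 [2]=0xf2 [3]=0x1c (little-endian) → word 0x1cf2194c
seq:3 @ bit 0 → (0x1cf2194c>>0)&0x7 = 0x4
lvl:1 @ bit 3 → (0x1cf2194c>>3)&0x1 = 0x1
prio:4 @ bit 4 → (0x1cf2194c>>4)&0xf = 0x4
state:11 @ bit 8 → (0x1cf2194c>>8)&0x7ff = 0x219
id:3 @ bit 19 → (0x1cf2194c>>19)&0x7 = 0x6  ←
ver:10 @ bit 22 → (0x1cf2194c>>22)&0x3ff = 0x73
id signed 3b, MSB=1: 6 - 8 = -2

-2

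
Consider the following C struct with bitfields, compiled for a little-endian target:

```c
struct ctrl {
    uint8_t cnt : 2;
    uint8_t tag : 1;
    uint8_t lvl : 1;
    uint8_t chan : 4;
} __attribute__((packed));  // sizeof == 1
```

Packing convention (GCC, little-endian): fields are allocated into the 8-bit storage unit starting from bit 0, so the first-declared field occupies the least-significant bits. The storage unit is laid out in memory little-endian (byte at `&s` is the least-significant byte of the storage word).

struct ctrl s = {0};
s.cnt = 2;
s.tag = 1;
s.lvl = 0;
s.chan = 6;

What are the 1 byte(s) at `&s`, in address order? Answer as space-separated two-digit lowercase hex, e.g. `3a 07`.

66

[0+:2] cnt=2 & 0x3 = 0x2; word=0x02
[2+:1] tag=1 & 0x1 = 0x1; word=0x06
[3+:1] lvl=0 & 0x1 = 0x0; word=0x06
[4+:4] chan=6 & 0xf = 0x6; word=0x66
word = 0x66 → little-endian bytes:
  [0]=0x66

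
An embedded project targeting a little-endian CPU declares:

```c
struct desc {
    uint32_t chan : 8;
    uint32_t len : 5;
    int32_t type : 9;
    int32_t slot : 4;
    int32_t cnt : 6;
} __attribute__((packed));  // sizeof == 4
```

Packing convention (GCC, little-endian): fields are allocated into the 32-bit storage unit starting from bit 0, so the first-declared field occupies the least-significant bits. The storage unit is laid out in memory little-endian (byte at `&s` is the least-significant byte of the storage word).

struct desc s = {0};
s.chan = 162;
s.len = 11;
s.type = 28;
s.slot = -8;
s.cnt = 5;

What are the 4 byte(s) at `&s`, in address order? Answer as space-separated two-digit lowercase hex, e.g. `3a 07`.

chan (8b) val=162 bits=0xa2 at bit 0: 0x000000a2
len (5b) val=11 bits=0xb at bit 8: 0x00000ba2
type (9b) val=28 bits=0x1c at bit 13: 0x00038ba2
slot (4b) val=-8 bits=0x8 at bit 22: 0x02038ba2
cnt (6b) val=5 bits=0x5 at bit 26: 0x16038ba2
word = 0x16038ba2 → little-endian bytes:
  [0]=0xa2  [1]=0x8b  [2]=0x03  [3]=0x16

a2 8b 03 16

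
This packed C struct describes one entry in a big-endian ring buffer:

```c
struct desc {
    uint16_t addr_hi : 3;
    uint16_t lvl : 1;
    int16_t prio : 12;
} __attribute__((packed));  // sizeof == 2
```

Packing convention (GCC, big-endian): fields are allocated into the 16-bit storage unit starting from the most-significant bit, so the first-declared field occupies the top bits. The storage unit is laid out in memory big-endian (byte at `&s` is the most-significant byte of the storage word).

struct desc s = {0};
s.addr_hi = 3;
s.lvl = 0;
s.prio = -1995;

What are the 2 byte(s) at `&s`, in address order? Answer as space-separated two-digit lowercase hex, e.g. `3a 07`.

addr_hi (3b) val=3 bits=0x3 at bit 13: 0x6000
lvl (1b) val=0 bits=0x0 at bit 12: 0x6000
prio (12b) val=-1995 bits=0x835 at bit 0: 0x6835
word = 0x6835 → big-endian bytes:
  [0]=0x68  [1]=0x35

68 35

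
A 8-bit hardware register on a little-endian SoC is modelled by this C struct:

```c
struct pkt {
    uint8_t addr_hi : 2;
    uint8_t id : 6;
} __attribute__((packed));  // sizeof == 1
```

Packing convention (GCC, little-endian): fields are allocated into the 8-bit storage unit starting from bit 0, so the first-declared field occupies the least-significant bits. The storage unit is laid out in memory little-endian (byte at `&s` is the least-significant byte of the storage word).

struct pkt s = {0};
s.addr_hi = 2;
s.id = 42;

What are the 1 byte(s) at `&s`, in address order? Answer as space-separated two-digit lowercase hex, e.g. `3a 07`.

aa

addr_hi (2b) val=2 bits=0x2 at bit 0: 0x02
id (6b) val=42 bits=0x2a at bit 2: 0xaa
word = 0xaa → little-endian bytes:
  [0]=0xaa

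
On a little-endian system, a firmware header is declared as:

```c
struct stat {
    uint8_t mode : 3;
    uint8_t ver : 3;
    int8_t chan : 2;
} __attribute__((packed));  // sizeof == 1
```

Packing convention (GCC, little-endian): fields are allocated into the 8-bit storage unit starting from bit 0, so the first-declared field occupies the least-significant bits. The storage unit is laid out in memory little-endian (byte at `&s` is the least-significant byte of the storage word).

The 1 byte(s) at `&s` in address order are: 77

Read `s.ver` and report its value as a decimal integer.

6

[0]=0x77 (little-endian) → word 0x77
mode:3 @ bit 0 → (0x77>>0)&0x7 = 0x7
ver:3 @ bit 3 → (0x77>>3)&0x7 = 0x6  ←
chan:2 @ bit 6 → (0x77>>6)&0x3 = 0x1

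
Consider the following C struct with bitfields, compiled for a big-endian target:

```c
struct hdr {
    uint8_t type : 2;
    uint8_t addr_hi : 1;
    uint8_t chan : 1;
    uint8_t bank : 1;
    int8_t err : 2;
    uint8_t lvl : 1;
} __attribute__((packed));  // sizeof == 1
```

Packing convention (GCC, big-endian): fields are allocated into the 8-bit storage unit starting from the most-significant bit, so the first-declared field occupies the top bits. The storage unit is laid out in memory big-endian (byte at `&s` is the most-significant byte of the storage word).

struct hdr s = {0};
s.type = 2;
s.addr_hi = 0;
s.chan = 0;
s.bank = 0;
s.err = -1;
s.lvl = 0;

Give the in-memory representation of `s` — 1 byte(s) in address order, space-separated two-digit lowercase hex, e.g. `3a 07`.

[6+:2] type=2 & 0x3 = 0x2; word=0x80
[5+:1] addr_hi=0 & 0x1 = 0x0; word=0x80
[4+:1] chan=0 & 0x1 = 0x0; word=0x80
[3+:1] bank=0 & 0x1 = 0x0; word=0x80
[1+:2] err=-1 & 0x3 = 0x3; word=0x86
[0+:1] lvl=0 & 0x1 = 0x0; word=0x86
word = 0x86 → big-endian bytes:
  [0]=0x86

86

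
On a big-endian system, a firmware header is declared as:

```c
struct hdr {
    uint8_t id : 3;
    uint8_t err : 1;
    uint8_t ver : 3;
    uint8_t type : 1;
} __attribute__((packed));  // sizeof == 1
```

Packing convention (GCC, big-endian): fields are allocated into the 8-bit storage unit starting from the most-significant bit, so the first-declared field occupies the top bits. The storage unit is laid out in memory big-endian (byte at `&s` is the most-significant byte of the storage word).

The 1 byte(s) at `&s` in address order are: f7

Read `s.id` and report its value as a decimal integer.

[0]=0xf7 (big-endian) → word 0xf7
id [5+:3] = (word>>5) & 0x7 = 7  ←
err [4+:1] = (word>>4) & 0x1 = 1
ver [1+:3] = (word>>1) & 0x7 = 3
type [0+:1] = (word>>0) & 0x1 = 1

7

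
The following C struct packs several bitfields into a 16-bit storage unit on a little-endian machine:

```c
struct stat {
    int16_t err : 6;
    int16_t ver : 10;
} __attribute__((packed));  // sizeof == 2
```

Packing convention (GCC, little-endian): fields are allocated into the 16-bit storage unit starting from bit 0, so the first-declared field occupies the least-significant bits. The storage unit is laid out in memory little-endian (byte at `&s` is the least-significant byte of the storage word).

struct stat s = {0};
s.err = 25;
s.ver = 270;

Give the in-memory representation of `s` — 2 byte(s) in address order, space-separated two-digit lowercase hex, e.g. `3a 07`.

err (6b) val=25 bits=0x19 at bit 0: 0x0019
ver (10b) val=270 bits=0x10e at bit 6: 0x4399
word = 0x4399 → little-endian bytes:
  [0]=0x99  [1]=0x43

99 43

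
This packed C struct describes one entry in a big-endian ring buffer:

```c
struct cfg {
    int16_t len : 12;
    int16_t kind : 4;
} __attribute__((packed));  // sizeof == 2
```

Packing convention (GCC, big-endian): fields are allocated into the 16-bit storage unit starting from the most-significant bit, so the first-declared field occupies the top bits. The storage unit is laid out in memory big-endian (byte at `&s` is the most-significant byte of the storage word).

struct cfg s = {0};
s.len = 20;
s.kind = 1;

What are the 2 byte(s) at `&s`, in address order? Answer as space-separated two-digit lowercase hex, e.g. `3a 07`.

01 41

len:12 = 20 → 0x14 << 4 → word 0x0140
kind:4 = 1 → 0x1 << 0 → word 0x0141
word = 0x0141 → big-endian bytes:
  [0]=0x01  [1]=0x41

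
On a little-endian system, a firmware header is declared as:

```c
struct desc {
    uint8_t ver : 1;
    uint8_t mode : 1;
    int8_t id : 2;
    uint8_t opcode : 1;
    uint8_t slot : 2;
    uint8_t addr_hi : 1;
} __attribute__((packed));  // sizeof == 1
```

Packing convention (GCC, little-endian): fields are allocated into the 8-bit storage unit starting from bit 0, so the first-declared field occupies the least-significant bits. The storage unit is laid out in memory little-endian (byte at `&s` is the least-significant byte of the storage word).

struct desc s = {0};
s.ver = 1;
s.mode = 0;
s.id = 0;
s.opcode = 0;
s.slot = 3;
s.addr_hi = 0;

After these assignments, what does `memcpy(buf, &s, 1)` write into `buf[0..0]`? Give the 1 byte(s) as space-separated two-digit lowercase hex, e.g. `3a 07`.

ver:1 = 1 → 0x1 << 0 → word 0x01
mode:1 = 0 → 0x0 << 1 → word 0x01
id:2 = 0 → 0x0 << 2 → word 0x01
opcode:1 = 0 → 0x0 << 4 → word 0x01
slot:2 = 3 → 0x3 << 5 → word 0x61
addr_hi:1 = 0 → 0x0 << 7 → word 0x61
word = 0x61 → little-endian bytes:
  [0]=0x61

61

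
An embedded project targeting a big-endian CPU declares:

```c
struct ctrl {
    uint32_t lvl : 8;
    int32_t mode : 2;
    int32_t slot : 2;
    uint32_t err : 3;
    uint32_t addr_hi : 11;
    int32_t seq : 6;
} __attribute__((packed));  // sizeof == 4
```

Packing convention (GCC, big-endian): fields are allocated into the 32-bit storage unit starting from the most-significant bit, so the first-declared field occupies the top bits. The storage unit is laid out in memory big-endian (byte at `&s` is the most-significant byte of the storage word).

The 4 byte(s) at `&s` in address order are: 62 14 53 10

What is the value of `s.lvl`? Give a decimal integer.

98

[0]=0x62 [1]=0x14 [2]=0x53 [3]=0x10 (big-endian) → word 0x62145310
lvl [24+:8] = (word>>24) & 0xff = 98  ←
mode [22+:2] = (word>>22) & 0x3 = 0
slot [20+:2] = (word>>20) & 0x3 = 1
err [17+:3] = (word>>17) & 0x7 = 2
addr_hi [6+:11] = (word>>6) & 0x7ff = 332
seq [0+:6] = (word>>0) & 0x3f = 16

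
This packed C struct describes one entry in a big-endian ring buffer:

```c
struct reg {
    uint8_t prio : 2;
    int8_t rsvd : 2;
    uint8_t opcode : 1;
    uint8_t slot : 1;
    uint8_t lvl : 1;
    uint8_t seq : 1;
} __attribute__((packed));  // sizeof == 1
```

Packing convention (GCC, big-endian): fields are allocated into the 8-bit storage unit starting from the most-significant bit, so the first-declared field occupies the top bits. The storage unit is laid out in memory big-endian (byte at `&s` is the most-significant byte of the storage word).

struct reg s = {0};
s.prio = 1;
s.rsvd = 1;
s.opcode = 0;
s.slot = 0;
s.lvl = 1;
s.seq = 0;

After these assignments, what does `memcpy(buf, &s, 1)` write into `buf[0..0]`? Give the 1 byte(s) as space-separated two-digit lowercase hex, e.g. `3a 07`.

52

prio (2b) val=1 bits=0x1 at bit 6: 0x40
rsvd (2b) val=1 bits=0x1 at bit 4: 0x50
opcode (1b) val=0 bits=0x0 at bit 3: 0x50
slot (1b) val=0 bits=0x0 at bit 2: 0x50
lvl (1b) val=1 bits=0x1 at bit 1: 0x52
seq (1b) val=0 bits=0x0 at bit 0: 0x52
word = 0x52 → big-endian bytes:
  [0]=0x52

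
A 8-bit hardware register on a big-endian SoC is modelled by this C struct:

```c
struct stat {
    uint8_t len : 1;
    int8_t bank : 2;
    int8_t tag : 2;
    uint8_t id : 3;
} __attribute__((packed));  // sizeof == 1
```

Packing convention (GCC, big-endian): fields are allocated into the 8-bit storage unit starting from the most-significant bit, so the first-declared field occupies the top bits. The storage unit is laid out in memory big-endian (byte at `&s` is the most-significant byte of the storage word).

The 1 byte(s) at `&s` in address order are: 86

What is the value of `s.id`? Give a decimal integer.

[0]=0x86 (big-endian) → word 0x86
len [7+:1] = (word>>7) & 0x1 = 1
bank [5+:2] = (word>>5) & 0x3 = 0
tag [3+:2] = (word>>3) & 0x3 = 0
id [0+:3] = (word>>0) & 0x7 = 6  ←

6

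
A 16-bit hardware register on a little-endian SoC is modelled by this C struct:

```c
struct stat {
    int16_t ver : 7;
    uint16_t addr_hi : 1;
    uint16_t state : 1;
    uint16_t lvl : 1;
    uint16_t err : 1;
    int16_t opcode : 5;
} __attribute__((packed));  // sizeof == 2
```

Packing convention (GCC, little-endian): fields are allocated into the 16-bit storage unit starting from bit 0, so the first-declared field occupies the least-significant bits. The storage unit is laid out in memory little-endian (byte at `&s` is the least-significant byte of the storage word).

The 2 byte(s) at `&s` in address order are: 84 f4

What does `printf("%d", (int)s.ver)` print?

4

[0]=0x84 [1]=0xf4 (little-endian) → word 0xf484
ver [0+:7] = (word>>0) & 0x7f = 4  ←
addr_hi [7+:1] = (word>>7) & 0x1 = 1
state [8+:1] = (word>>8) & 0x1 = 0
lvl [9+:1] = (word>>9) & 0x1 = 0
err [10+:1] = (word>>10) & 0x1 = 1
opcode [11+:5] = (word>>11) & 0x1f = 30
ver signed 7b, MSB=0: value = 4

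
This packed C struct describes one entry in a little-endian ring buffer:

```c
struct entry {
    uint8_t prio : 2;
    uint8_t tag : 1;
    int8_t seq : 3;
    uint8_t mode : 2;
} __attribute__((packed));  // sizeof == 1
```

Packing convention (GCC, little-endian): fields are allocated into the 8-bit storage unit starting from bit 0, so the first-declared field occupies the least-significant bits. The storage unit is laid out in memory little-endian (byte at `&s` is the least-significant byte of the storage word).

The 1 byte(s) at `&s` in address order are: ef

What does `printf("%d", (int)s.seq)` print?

-3

[0]=0xef (little-endian) → word 0xef
prio [0+:2] = (word>>0) & 0x3 = 3
tag [2+:1] = (word>>2) & 0x1 = 1
seq [3+:3] = (word>>3) & 0x7 = 5  ←
mode [6+:2] = (word>>6) & 0x3 = 3
seq signed 3b, MSB=1: 5 - 8 = -3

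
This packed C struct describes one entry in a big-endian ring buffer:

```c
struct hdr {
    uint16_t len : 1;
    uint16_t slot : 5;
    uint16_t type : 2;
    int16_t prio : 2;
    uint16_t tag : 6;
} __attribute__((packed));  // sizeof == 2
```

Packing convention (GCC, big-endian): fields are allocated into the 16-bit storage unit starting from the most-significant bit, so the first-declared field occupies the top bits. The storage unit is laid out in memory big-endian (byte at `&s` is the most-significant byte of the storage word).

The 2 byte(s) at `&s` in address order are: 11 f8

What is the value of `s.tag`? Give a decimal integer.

[0]=0x11 [1]=0xf8 (big-endian) → word 0x11f8
len:1 @ bit 15 → (0x11f8>>15)&0x1 = 0x0
slot:5 @ bit 10 → (0x11f8>>10)&0x1f = 0x4
type:2 @ bit 8 → (0x11f8>>8)&0x3 = 0x1
prio:2 @ bit 6 → (0x11f8>>6)&0x3 = 0x3
tag:6 @ bit 0 → (0x11f8>>0)&0x3f = 0x38  ←

56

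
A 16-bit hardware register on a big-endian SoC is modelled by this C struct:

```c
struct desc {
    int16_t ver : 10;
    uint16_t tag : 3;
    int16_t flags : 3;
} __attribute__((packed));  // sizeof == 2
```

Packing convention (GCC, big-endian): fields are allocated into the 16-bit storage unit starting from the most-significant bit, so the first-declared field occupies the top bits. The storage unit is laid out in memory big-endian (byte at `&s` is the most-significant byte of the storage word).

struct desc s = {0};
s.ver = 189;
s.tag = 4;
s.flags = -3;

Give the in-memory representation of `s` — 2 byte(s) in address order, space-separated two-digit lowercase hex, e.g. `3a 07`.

[6+:10] ver=189 & 0x3ff = 0xbd; word=0x2f40
[3+:3] tag=4 & 0x7 = 0x4; word=0x2f60
[0+:3] flags=-3 & 0x7 = 0x5; word=0x2f65
word = 0x2f65 → big-endian bytes:
  [0]=0x2f  [1]=0x65

2f 65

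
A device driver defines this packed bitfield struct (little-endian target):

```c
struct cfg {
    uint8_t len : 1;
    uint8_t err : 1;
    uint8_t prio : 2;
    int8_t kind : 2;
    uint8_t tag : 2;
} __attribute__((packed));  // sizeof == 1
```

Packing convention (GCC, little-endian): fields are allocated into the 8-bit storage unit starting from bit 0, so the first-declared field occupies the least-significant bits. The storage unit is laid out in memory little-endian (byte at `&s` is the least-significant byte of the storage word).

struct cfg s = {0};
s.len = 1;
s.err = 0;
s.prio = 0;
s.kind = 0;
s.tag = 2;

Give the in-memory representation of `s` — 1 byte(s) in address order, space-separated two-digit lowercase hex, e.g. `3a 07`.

81

[0+:1] len=1 & 0x1 = 0x1; word=0x01
[1+:1] err=0 & 0x1 = 0x0; word=0x01
[2+:2] prio=0 & 0x3 = 0x0; word=0x01
[4+:2] kind=0 & 0x3 = 0x0; word=0x01
[6+:2] tag=2 & 0x3 = 0x2; word=0x81
word = 0x81 → little-endian bytes:
  [0]=0x81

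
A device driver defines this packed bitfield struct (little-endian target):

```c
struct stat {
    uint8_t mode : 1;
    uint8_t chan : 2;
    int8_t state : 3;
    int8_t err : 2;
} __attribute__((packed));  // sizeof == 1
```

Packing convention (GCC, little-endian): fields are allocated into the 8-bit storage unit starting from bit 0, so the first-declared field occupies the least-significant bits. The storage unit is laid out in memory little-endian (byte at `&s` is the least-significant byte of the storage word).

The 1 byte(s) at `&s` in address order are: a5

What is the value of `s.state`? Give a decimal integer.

[0]=0xa5 (little-endian) → word 0xa5
mode:1 @ bit 0 → (0xa5>>0)&0x1 = 0x1
chan:2 @ bit 1 → (0xa5>>1)&0x3 = 0x2
state:3 @ bit 3 → (0xa5>>3)&0x7 = 0x4  ←
err:2 @ bit 6 → (0xa5>>6)&0x3 = 0x2
state signed 3b, MSB=1: 4 - 8 = -4

-4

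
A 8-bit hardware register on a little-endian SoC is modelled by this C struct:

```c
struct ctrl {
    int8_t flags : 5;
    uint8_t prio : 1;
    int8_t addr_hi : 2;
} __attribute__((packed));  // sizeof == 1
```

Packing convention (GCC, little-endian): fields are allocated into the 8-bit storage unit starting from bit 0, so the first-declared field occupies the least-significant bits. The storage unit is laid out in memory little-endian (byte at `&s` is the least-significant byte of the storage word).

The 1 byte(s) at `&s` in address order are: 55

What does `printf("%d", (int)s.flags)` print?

[0]=0x55 (little-endian) → word 0x55
flags [0+:5] = (word>>0) & 0x1f = 21  ←
prio [5+:1] = (word>>5) & 0x1 = 0
addr_hi [6+:2] = (word>>6) & 0x3 = 1
flags signed 5b, MSB=1: 21 - 32 = -11

-11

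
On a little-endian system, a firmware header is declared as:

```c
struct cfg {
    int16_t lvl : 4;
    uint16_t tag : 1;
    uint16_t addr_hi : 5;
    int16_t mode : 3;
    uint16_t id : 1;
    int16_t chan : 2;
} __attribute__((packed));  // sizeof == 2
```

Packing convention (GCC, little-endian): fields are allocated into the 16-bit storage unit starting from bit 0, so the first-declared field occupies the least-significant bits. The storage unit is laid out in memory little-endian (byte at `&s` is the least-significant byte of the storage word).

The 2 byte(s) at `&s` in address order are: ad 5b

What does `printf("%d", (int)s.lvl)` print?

[0]=0xad [1]=0x5b (little-endian) → word 0x5bad
lvl [0+:4] = (word>>0) & 0xf = 13  ←
tag [4+:1] = (word>>4) & 0x1 = 0
addr_hi [5+:5] = (word>>5) & 0x1f = 29
mode [10+:3] = (word>>10) & 0x7 = 6
id [13+:1] = (word>>13) & 0x1 = 0
chan [14+:2] = (word>>14) & 0x3 = 1
lvl signed 4b, MSB=1: 13 - 16 = -3

-3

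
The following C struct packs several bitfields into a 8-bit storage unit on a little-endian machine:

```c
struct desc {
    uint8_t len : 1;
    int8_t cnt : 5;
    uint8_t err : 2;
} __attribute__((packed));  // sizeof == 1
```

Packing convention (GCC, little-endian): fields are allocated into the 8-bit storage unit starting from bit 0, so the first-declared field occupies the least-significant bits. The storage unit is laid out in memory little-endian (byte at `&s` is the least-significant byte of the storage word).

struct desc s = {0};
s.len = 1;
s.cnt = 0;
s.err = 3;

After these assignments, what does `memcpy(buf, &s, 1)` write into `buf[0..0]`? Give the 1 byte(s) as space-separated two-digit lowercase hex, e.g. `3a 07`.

c1

[0+:1] len=1 & 0x1 = 0x1; word=0x01
[1+:5] cnt=0 & 0x1f = 0x0; word=0x01
[6+:2] err=3 & 0x3 = 0x3; word=0xc1
word = 0xc1 → little-endian bytes:
  [0]=0xc1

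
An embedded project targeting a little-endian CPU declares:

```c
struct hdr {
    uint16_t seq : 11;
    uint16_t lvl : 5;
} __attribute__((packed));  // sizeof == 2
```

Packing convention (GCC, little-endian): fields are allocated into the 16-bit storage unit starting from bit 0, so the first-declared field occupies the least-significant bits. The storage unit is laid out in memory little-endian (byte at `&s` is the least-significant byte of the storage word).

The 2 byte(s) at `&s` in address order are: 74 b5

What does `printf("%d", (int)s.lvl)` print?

22

[0]=0x74 [1]=0xb5 (little-endian) → word 0xb574
seq [0+:11] = (word>>0) & 0x7ff = 1396
lvl [11+:5] = (word>>11) & 0x1f = 22  ←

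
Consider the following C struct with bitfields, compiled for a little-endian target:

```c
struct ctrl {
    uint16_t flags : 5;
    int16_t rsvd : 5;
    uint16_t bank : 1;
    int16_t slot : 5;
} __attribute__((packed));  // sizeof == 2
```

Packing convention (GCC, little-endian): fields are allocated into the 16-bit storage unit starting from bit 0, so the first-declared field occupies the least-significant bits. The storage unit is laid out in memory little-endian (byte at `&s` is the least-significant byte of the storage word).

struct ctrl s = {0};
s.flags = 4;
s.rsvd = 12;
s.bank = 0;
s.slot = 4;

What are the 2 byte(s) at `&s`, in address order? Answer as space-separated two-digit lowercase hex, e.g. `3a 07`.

flags:5 = 4 → 0x4 << 0 → word 0x0004
rsvd:5 = 12 → 0xc << 5 → word 0x0184
bank:1 = 0 → 0x0 << 10 → word 0x0184
slot:5 = 4 → 0x4 << 11 → word 0x2184
word = 0x2184 → little-endian bytes:
  [0]=0x84  [1]=0x21

84 21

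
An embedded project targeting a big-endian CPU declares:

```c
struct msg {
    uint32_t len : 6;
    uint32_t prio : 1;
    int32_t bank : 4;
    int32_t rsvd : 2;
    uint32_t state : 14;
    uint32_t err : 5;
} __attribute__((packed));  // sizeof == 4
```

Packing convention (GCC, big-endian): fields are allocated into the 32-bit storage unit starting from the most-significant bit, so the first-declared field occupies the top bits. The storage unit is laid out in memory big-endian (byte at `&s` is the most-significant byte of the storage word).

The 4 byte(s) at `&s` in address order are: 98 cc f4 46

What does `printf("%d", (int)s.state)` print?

[0]=0x98 [1]=0xcc [2]=0xf4 [3]=0x46 (big-endian) → word 0x98ccf446
len [26+:6] = (word>>26) & 0x3f = 38
prio [25+:1] = (word>>25) & 0x1 = 0
bank [21+:4] = (word>>21) & 0xf = 6
rsvd [19+:2] = (word>>19) & 0x3 = 1
state [5+:14] = (word>>5) & 0x3fff = 10146  ←
err [0+:5] = (word>>0) & 0x1f = 6

10146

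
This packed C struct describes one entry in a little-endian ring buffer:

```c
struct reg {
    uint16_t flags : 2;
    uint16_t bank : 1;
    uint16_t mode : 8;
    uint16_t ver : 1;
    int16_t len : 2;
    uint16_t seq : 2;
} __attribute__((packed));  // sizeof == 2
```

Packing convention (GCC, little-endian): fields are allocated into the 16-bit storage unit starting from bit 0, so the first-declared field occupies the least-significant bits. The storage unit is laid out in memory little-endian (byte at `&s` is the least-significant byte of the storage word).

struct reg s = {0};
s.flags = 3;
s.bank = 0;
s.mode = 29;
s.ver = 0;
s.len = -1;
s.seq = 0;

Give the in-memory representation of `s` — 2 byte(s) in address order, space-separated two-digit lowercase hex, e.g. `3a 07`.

eb 30

[0+:2] flags=3 & 0x3 = 0x3; word=0x0003
[2+:1] bank=0 & 0x1 = 0x0; word=0x0003
[3+:8] mode=29 & 0xff = 0x1d; word=0x00eb
[11+:1] ver=0 & 0x1 = 0x0; word=0x00eb
[12+:2] len=-1 & 0x3 = 0x3; word=0x30eb
[14+:2] seq=0 & 0x3 = 0x0; word=0x30eb
word = 0x30eb → little-endian bytes:
  [0]=0xeb  [1]=0x30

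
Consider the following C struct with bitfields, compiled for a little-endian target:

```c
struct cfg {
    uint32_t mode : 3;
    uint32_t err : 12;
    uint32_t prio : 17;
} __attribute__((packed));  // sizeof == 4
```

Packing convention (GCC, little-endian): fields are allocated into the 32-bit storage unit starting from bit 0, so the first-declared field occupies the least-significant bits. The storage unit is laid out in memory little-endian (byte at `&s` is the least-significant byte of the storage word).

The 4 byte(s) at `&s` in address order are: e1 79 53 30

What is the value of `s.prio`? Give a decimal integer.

24742

[0]=0xe1 [1]=0x79 [2]=0x53 [3]=0x30 (little-endian) → word 0x305379e1
mode [0+:3] = (word>>0) & 0x7 = 1
err [3+:12] = (word>>3) & 0xfff = 3900
prio [15+:17] = (word>>15) & 0x1ffff = 24742  ←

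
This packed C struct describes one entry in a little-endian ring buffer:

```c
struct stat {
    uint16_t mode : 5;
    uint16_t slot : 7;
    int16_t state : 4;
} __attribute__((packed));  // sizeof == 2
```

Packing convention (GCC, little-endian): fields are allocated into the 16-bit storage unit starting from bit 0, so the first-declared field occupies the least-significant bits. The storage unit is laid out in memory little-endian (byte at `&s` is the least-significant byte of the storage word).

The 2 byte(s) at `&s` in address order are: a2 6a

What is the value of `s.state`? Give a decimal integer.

6

[0]=0xa2 [1]=0x6a (little-endian) → word 0x6aa2
mode [0+:5] = (word>>0) & 0x1f = 2
slot [5+:7] = (word>>5) & 0x7f = 85
state [12+:4] = (word>>12) & 0xf = 6  ←
state signed 4b, MSB=0: value = 6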